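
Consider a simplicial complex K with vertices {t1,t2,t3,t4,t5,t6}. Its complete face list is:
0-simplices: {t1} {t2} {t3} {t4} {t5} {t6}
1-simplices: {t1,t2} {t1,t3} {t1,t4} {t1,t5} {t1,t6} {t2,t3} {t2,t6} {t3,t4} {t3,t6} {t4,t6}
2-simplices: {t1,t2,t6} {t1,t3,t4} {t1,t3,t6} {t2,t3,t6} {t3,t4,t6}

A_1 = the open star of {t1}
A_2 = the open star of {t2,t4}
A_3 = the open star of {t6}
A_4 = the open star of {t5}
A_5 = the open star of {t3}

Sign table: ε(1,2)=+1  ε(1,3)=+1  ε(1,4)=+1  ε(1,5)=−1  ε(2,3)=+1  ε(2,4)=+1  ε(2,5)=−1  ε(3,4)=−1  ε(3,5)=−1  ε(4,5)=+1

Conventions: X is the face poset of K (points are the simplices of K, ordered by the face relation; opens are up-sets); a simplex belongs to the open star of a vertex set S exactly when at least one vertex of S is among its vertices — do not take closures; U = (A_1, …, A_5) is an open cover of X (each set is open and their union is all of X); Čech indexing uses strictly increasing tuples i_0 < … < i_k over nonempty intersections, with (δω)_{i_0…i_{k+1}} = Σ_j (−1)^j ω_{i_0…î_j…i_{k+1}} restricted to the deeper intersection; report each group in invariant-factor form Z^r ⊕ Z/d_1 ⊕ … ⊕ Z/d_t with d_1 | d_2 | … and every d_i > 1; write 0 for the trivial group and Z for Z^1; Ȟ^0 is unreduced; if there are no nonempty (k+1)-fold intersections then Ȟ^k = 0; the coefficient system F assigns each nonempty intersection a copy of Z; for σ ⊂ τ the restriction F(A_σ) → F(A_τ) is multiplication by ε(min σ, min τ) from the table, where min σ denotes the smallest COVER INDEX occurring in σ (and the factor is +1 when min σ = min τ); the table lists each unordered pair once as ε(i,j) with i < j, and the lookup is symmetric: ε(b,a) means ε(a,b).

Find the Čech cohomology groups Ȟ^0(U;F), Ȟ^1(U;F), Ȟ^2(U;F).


Ȟ^0(U;F) ≅ Z, Ȟ^1(U;F) ≅ 0, Ȟ^2(U;F) ≅ Z

intersection data:
  A1={{t1},{t1,t2},{t1,t3},{t1,t4},{t1,t5},{t1,t6},{t1,t2,t6},{t1,t3,t4},{t1,t3,t6}} A2={{t2},{t4},{t1,t2},{t1,t4},{t2,t3},{t2,t6},{t3,t4},{t4,t6},{t1,t2,t6},{t1,t3,t4},{t2,t3,t6},{t3,t4,t6}} A3={{t6},{t1,t6},{t2,t6},{t3,t6},{t4,t6},{t1,t2,t6},{t1,t3,t6},{t2,t3,t6},{t3,t4,t6}} A4={{t5},{t1,t5}} A5={{t3},{t1,t3},{t2,t3},{t3,t4},{t3,t6},{t1,t3,t4},{t1,t3,t6},{t2,t3,t6},{t3,t4,t6}}
  A12={{t1,t2},{t1,t4},{t1,t2,t6},{t1,t3,t4}} A13={{t1,t6},{t1,t2,t6},{t1,t3,t6}} A14={{t1,t5}} A15={{t1,t3},{t1,t3,t4},{t1,t3,t6}} A23={{t2,t6},{t4,t6},{t1,t2,t6},{t2,t3,t6},{t3,t4,t6}} A25={{t2,t3},{t3,t4},{t1,t3,t4},{t2,t3,t6},{t3,t4,t6}} A35={{t3,t6},{t1,t3,t6},{t2,t3,t6},{t3,t4,t6}}
  A123={{t1,t2,t6}} A125={{t1,t3,t4}} A135={{t1,t3,t6}} A235={{t2,t3,t6},{t3,t4,t6}}
C dims 5,7,4; δ0: rk 4, SNF 1^4; δ1: rk 3, SNF 1^3
Ȟ^0 = (5 − 4) − 0 = 1, so Ȟ^0 ≅ Z
Ȟ^1 = (7 − 3) − 4 = 0, so Ȟ^1 ≅ 0
Ȟ^2 = (4 − 0) − 3 = 1, so Ȟ^2 ≅ Z


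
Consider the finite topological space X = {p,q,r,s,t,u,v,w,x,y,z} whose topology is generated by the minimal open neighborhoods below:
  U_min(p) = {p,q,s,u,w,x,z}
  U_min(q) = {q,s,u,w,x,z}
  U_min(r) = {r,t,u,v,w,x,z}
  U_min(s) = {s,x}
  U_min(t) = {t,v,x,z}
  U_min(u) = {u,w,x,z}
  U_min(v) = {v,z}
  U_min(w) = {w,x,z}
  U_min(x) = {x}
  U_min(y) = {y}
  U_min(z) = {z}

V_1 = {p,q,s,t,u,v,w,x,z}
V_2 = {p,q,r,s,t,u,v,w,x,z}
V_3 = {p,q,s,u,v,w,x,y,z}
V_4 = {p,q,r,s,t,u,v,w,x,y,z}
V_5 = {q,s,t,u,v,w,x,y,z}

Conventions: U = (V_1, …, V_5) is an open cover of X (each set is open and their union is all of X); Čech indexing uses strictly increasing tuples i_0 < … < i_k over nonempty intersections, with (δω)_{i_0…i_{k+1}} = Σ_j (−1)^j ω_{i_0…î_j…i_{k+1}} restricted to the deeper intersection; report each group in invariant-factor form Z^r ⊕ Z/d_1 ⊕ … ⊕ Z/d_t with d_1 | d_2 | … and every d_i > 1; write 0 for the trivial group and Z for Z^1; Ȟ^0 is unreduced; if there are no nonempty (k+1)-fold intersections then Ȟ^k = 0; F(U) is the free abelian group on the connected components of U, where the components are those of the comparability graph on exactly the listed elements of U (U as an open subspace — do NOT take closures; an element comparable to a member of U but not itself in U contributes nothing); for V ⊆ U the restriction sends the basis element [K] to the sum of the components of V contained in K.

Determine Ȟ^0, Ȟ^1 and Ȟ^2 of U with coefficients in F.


cover nerve:
  V12={p,q,s,t,u,v,w,x,z} V13={p,q,s,u,v,w,x,z} V14={p,q,s,t,u,v,w,x,z} V15={q,s,t,u,v,w,x,z} V23={p,q,s,u,v,w,x,z} V24={p,q,r,s,t,u,v,w,x,z} V25={q,s,t,u,v,w,x,z} V34={p,q,s,u,v,w,x,y,z} V35={q,s,u,v,w,x,y,z} V45={q,s,t,u,v,w,x,y,z}
  V123={p,q,s,u,v,w,x,z} V124={p,q,s,t,u,v,w,x,z} V125={q,s,t,u,v,w,x,z} V134={p,q,s,u,v,w,x,z} V135={q,s,u,v,w,x,z} V145={q,s,t,u,v,w,x,z} V234={p,q,s,u,v,w,x,z} V235={q,s,u,v,w,x,z} V245={q,s,t,u,v,w,x,z} V345={q,s,u,v,w,x,y,z}
  V1234={p,q,s,u,v,w,x,z} V1235={q,s,u,v,w,x,z} V1245={q,s,t,u,v,w,x,z} V1345={q,s,u,v,w,x,z} V2345={q,s,u,v,w,x,z}
  V12345={q,s,u,v,w,x,z}
components per intersection:
  V1: {p,q,s,t,u,v,w,x,z}
  V2: {p,q,r,s,t,u,v,w,x,z}
  V3: {p,q,s,u,v,w,x,z} {y}
  V4: {p,q,r,s,t,u,v,w,x,z} {y}
  V5: {q,s,t,u,v,w,x,z} {y}
  V12: {p,q,s,t,u,v,w,x,z}
  V13: {p,q,s,u,v,w,x,z}
  V14: {p,q,s,t,u,v,w,x,z}
  V15: {q,s,t,u,v,w,x,z}
  V23: {p,q,s,u,v,w,x,z}
  V24: {p,q,r,s,t,u,v,w,x,z}
  V25: {q,s,t,u,v,w,x,z}
  V34: {p,q,s,u,v,w,x,z} {y}
  V35: {q,s,u,v,w,x,z} {y}
  V45: {q,s,t,u,v,w,x,z} {y}
  V123: {p,q,s,u,v,w,x,z}
  V124: {p,q,s,t,u,v,w,x,z}
  V125: {q,s,t,u,v,w,x,z}
  V134: {p,q,s,u,v,w,x,z}
  V135: {q,s,u,v,w,x,z}
  V145: {q,s,t,u,v,w,x,z}
  V234: {p,q,s,u,v,w,x,z}
  V235: {q,s,u,v,w,x,z}
  V245: {q,s,t,u,v,w,x,z}
  V345: {q,s,u,v,w,x,z} {y}
  V1234: {p,q,s,u,v,w,x,z}
  V1235: {q,s,u,v,w,x,z}
  V1245: {q,s,t,u,v,w,x,z}
  V1345: {q,s,u,v,w,x,z}
  V2345: {q,s,u,v,w,x,z}
  V12345: {q,s,u,v,w,x,z}
C dims 8,13,11,5; δ0: rk 6, SNF 1^6; δ1: rk 7, SNF 1^7; δ2: rk 4, SNF 1^4
Ȟ^0: (8−6)−0=2 ⇒ Z^2
Ȟ^1: (13−7)−6=0 ⇒ 0
Ȟ^2: (11−4)−7=0 ⇒ 0

Ȟ^0(U;F) ≅ Z^2, Ȟ^1(U;F) ≅ 0, Ȟ^2(U;F) ≅ 0


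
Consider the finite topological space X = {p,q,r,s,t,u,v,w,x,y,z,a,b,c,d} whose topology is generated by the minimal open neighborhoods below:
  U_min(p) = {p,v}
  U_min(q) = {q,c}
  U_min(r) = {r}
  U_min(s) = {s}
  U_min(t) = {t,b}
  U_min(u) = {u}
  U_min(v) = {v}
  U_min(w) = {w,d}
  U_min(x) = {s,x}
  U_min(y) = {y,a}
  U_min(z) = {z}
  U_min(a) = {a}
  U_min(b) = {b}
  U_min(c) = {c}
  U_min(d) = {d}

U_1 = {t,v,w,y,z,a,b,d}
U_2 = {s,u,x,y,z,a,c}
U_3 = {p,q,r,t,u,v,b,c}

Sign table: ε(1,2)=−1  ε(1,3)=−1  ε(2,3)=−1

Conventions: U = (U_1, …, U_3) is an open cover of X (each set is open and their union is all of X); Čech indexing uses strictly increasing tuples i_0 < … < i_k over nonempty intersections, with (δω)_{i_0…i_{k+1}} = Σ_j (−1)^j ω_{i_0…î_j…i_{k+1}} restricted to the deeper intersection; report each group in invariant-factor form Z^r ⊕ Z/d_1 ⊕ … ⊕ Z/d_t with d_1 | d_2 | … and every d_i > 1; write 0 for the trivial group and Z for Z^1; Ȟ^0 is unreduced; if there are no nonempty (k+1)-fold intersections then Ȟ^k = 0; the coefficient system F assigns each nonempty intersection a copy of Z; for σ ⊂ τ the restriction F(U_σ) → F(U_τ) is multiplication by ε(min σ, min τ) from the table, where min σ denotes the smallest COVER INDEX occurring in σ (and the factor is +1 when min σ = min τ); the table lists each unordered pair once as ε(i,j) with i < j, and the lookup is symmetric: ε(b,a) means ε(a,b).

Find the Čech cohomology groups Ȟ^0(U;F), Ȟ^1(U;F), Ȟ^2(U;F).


Ȟ^0 ≅ 0, Ȟ^1 ≅ Z/2 and Ȟ^2 ≅ 0

nerve simplices:
  U12={y,z,a} U13={t,v,b} U23={u,c}
C dims 3,3; δ0: rk 3, SNF 1^2·2
degree 0: 3−3−0 = 0 → Ȟ^0 ≅ 0
degree 1: 3−0−3 = 0 plus torsion [2] → Ȟ^1 ≅ Z/2
degree 2: 0−0−0 = 0 → Ȟ^2 ≅ 0


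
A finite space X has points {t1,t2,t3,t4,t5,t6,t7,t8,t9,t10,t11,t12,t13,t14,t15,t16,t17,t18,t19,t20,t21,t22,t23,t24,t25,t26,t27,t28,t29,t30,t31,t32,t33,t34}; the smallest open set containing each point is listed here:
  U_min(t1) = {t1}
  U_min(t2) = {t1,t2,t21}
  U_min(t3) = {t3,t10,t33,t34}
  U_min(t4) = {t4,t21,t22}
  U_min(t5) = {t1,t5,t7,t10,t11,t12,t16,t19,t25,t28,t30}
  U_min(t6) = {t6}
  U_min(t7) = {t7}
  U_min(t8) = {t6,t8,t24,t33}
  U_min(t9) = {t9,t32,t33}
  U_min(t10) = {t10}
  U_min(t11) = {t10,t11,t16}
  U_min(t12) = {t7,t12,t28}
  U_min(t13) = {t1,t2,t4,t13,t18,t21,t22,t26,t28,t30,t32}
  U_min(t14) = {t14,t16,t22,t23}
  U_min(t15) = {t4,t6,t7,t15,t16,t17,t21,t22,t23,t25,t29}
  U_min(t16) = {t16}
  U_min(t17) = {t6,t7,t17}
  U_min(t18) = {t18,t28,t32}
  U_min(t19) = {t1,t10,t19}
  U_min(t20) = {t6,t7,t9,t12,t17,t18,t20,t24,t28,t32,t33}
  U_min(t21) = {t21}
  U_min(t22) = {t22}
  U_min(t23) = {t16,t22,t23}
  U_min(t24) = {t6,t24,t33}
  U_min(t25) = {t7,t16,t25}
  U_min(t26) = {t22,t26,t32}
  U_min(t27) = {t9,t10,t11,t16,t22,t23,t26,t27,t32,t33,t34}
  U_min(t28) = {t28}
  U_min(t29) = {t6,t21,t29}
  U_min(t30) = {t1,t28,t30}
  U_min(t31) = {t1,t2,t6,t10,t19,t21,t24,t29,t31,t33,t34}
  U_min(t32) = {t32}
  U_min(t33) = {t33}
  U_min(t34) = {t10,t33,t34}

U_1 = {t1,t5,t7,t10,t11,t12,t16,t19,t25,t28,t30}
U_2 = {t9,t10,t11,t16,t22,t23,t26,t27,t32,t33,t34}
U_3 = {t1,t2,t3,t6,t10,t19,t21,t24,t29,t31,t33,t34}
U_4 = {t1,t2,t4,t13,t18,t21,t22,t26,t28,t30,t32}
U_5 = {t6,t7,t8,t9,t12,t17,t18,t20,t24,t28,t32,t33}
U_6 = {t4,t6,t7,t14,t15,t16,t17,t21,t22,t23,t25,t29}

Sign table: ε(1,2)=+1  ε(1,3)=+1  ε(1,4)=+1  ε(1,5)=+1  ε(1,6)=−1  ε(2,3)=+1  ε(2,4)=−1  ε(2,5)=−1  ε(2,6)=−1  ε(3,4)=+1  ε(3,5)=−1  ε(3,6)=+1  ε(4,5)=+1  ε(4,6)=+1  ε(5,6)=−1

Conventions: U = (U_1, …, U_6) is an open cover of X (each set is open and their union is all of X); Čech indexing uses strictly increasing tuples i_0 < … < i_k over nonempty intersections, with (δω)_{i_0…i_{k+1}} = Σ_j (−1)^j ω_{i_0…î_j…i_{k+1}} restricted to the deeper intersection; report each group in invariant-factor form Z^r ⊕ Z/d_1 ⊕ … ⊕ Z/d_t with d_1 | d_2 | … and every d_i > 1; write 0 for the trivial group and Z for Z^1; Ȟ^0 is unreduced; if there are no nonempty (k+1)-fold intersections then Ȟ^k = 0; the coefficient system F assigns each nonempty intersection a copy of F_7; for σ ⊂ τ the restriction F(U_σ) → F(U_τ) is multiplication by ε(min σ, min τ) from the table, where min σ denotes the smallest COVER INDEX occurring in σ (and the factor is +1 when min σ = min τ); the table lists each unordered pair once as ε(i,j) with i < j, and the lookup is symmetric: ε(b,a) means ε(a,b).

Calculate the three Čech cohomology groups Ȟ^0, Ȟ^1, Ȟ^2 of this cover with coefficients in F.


Ȟ^0 ≅ 0,  Ȟ^1 ≅ 0,  Ȟ^2 ≅ Z/7

nerve simplices:
  U12={t10,t11,t16} U13={t1,t10,t19} U14={t1,t28,t30} U15={t7,t12,t28} U16={t7,t16,t25} U23={t10,t33,t34} U24={t22,t26,t32} U25={t9,t32,t33} U26={t16,t22,t23} U34={t1,t2,t21} U35={t6,t24,t33} U36={t6,t21,t29} U45={t18,t28,t32} U46={t4,t21,t22} U56={t6,t7,t17}
  U123={t10} U126={t16} U134={t1} U145={t28} U156={t7} U235={t33} U245={t32} U246={t22} U346={t21} U356={t6}
C dims 6,15,10; δ0: rk_F7 6; δ1: rk_F7 9
degree 0: 6−6−0 = 0 → Ȟ^0 ≅ 0
degree 1: 15−9−6 = 0 → Ȟ^1 ≅ 0
degree 2: 10−0−9 = 1 → Ȟ^2 ≅ Z/7


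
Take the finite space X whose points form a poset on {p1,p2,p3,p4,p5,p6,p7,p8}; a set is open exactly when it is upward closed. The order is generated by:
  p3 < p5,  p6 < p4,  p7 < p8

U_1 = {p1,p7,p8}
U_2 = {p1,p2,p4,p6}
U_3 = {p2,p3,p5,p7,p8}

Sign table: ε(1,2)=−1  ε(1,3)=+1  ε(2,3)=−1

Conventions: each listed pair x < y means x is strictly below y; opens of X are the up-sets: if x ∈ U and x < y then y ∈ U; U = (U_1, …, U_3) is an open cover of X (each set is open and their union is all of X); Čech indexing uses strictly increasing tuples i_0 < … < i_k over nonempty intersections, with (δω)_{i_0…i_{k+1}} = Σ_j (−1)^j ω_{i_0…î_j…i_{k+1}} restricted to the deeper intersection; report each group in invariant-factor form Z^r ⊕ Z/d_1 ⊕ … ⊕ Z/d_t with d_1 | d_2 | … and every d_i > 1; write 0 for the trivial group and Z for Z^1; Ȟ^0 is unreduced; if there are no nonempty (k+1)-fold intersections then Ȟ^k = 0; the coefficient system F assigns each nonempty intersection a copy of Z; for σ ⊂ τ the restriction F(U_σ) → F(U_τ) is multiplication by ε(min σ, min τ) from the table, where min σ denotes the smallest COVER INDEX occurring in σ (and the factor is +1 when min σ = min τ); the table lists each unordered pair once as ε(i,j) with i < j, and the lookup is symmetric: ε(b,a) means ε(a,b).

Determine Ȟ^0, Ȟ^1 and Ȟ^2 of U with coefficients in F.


cover nerve:
  U12={p1} U13={p7,p8} U23={p2}
C dims 3,3; δ0: rk 2, SNF 1^2
Ȟ^0: (3−2)−0=1 ⇒ Z
Ȟ^1: (3−0)−2=1 ⇒ Z
Ȟ^2: (0−0)−0=0 ⇒ 0

Ȟ^0 ≅ Z, Ȟ^1 ≅ Z, Ȟ^2 ≅ 0


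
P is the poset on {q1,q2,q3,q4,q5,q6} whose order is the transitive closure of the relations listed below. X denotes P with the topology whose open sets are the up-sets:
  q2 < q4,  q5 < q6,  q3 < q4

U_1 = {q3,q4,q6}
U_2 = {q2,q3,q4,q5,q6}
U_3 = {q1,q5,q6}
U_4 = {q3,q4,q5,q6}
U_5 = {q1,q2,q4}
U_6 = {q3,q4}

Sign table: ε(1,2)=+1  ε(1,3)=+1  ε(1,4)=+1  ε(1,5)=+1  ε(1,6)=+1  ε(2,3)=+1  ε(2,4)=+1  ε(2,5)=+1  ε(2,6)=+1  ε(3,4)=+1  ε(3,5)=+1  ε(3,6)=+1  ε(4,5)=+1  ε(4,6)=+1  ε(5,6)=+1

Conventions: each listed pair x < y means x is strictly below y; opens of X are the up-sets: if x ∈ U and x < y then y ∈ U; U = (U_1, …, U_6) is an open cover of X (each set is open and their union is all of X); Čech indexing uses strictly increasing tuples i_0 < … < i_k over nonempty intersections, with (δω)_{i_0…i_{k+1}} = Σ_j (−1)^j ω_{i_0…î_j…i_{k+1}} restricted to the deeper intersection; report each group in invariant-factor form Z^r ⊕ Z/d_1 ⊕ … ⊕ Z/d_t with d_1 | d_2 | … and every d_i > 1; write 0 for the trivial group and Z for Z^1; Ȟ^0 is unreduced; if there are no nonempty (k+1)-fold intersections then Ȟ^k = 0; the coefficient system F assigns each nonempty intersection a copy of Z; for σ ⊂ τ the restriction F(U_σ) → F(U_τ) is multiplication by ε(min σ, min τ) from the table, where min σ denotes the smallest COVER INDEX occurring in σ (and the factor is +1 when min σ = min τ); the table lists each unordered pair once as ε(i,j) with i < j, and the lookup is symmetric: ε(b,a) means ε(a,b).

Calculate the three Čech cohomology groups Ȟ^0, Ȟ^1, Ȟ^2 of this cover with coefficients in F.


nerve of the cover:
  U12={q3,q4,q6} U13={q6} U14={q3,q4,q6} U15={q4} U16={q3,q4} U23={q5,q6} U24={q3,q4,q5,q6} U25={q2,q4} U26={q3,q4} U34={q5,q6} U35={q1} U45={q4} U46={q3,q4} U56={q4}
  U123={q6} U124={q3,q4,q6} U125={q4} U126={q3,q4} U134={q6} U145={q4} U146={q3,q4} U156={q4} U234={q5,q6} U245={q4} U246={q3,q4} U256={q4} U456={q4}
  U1234={q6} U1245={q4} U1246={q3,q4} U1256={q4} U1456={q4} U2456={q4}
  U12456={q4}
C dims 6,14,13,6; δ0: rk 5, SNF 1^5; δ1: rk 8, SNF 1^8; δ2: rk 5, SNF 1^5
Ȟ^0 = (6 − 5) − 0 = 1, so Ȟ^0 ≅ Z
Ȟ^1 = (14 − 8) − 5 = 1, so Ȟ^1 ≅ Z
Ȟ^2 = (13 − 5) − 8 = 0, so Ȟ^2 ≅ 0

Ȟ^0 = Z,  Ȟ^1 = Z,  Ȟ^2 = 0


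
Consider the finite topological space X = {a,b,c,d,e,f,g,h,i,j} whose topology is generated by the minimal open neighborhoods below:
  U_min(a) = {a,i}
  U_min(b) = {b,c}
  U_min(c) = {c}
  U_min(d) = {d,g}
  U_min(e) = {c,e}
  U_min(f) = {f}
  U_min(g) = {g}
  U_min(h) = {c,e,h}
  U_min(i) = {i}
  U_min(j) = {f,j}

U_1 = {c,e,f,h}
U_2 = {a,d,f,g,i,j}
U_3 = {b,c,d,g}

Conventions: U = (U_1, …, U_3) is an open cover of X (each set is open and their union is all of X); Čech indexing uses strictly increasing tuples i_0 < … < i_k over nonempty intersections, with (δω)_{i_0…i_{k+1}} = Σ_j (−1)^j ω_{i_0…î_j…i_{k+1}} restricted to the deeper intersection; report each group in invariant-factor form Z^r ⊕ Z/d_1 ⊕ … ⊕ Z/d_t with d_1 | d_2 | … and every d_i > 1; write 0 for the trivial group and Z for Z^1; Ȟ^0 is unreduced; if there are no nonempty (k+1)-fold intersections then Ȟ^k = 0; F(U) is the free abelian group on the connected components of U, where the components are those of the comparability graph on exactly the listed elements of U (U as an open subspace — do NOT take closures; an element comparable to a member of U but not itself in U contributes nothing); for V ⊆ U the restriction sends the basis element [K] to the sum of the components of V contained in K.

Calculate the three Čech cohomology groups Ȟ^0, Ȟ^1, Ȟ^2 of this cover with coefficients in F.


Ȟ^0 ≅ Z^4,  Ȟ^1 ≅ 0,  Ȟ^2 ≅ 0

nonempty intersections:
  U12={f} U13={c} U23={d,g}
components per intersection:
  U1: {c,e,h} {f}
  U2: {a,i} {d,g} {f,j}
  U3: {b,c} {d,g}
  U12: {f}
  U13: {c}
  U23: {d,g}
C dims 7,3; δ0: rk 3, SNF 1^3
Ȟ^0: (7−3)−0=4 ⇒ Z^4
Ȟ^1: (3−0)−3=0 ⇒ 0
Ȟ^2: (0−0)−0=0 ⇒ 0


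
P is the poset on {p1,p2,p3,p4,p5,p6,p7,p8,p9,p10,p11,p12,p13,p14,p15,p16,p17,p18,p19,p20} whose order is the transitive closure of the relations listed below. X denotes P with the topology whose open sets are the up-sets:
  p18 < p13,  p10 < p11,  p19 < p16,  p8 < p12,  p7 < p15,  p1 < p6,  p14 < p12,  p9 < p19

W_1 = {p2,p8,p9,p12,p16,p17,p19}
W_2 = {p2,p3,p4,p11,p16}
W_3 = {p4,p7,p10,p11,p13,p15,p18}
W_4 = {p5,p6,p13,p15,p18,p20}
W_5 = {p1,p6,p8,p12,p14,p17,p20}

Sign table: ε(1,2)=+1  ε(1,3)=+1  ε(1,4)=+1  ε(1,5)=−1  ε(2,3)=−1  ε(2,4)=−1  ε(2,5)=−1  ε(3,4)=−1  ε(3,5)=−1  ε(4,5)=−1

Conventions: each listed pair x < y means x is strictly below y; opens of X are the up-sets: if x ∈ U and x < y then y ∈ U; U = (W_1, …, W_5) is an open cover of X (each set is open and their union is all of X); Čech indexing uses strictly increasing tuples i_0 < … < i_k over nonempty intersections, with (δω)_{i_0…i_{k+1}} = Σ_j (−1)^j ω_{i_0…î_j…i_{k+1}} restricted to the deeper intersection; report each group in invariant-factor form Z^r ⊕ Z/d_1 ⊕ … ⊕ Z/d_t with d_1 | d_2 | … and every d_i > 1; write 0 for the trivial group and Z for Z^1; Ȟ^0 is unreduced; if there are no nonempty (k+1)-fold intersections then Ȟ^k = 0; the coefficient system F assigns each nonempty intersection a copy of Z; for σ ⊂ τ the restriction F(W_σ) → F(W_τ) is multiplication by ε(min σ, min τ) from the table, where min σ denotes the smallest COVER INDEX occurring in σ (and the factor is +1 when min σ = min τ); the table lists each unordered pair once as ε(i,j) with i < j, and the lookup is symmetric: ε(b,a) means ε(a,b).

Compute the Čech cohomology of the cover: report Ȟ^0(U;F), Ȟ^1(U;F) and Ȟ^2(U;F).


Ȟ^0 ≅ Z; Ȟ^1 ≅ Z; Ȟ^2 ≅ 0

intersection data:
  W12={p2,p16} W15={p8,p12,p17} W23={p4,p11} W34={p13,p15,p18} W45={p6,p20}
C dims 5,5; δ0: rk 4, SNF 1^4
Ȟ^0 = (5 − 4) − 0 = 1, so Ȟ^0 ≅ Z
Ȟ^1 = (5 − 0) − 4 = 1, so Ȟ^1 ≅ Z
Ȟ^2 = (0 − 0) − 0 = 0, so Ȟ^2 ≅ 0


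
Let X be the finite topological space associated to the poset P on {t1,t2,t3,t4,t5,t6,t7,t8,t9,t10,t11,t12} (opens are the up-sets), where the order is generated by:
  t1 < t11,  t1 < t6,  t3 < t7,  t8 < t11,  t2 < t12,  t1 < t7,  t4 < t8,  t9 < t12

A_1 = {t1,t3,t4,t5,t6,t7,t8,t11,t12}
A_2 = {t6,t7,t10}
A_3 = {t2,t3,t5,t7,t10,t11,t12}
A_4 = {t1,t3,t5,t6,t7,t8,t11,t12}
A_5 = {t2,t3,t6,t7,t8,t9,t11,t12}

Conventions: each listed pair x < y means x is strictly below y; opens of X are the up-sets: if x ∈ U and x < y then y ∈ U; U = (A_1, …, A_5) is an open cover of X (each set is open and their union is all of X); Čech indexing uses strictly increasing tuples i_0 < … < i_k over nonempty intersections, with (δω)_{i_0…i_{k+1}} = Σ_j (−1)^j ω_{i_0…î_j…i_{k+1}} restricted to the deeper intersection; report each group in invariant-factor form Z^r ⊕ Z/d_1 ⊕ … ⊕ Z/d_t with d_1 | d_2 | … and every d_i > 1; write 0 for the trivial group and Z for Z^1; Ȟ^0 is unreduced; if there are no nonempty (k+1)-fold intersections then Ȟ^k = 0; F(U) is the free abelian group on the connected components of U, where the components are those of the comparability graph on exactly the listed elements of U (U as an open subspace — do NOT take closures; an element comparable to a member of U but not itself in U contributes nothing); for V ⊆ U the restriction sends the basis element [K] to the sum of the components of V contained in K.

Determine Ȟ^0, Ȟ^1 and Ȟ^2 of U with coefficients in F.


Ȟ^0(U;F) ≅ Z^4, Ȟ^1(U;F) ≅ 0, Ȟ^2(U;F) ≅ 0

intersection data:
  A12={t6,t7} A13={t3,t5,t7,t11,t12} A14={t1,t3,t5,t6,t7,t8,t11,t12} A15={t3,t6,t7,t8,t11,t12} A23={t7,t10} A24={t6,t7} A25={t6,t7} A34={t3,t5,t7,t11,t12} A35={t2,t3,t7,t11,t12} A45={t3,t6,t7,t8,t11,t12}
  A123={t7} A124={t6,t7} A125={t6,t7} A134={t3,t5,t7,t11,t12} A135={t3,t7,t11,t12} A145={t3,t6,t7,t8,t11,t12} A234={t7} A235={t7} A245={t6,t7} A345={t3,t7,t11,t12}
  A1234={t7} A1235={t7} A1245={t6,t7} A1345={t3,t7,t11,t12} A2345={t7}
  A12345={t7}
components per intersection:
  A1: {t1,t3,t4,t6,t7,t8,t11} {t5} {t12}
  A2: {t6} {t7} {t10}
  A3: {t2,t12} {t3,t7} {t5} {t10} {t11}
  A4: {t1,t3,t6,t7,t8,t11} {t5} {t12}
  A5: {t2,t9,t12} {t3,t7} {t6} {t8,t11}
  A12: {t6} {t7}
  A13: {t3,t7} {t5} {t11} {t12}
  A14: {t1,t3,t6,t7,t8,t11} {t5} {t12}
  A15: {t3,t7} {t6} {t8,t11} {t12}
  A23: {t7} {t10}
  A24: {t6} {t7}
  A25: {t6} {t7}
  A34: {t3,t7} {t5} {t11} {t12}
  A35: {t2,t12} {t3,t7} {t11}
  A45: {t3,t7} {t6} {t8,t11} {t12}
  A123: {t7}
  A124: {t6} {t7}
  A125: {t6} {t7}
  A134: {t3,t7} {t5} {t11} {t12}
  A135: {t3,t7} {t11} {t12}
  A145: {t3,t7} {t6} {t8,t11} {t12}
  A234: {t7}
  A235: {t7}
  A245: {t6} {t7}
  A345: {t3,t7} {t11} {t12}
  A1234: {t7}
  A1235: {t7}
  A1245: {t6} {t7}
  A1345: {t3,t7} {t11} {t12}
  A2345: {t7}
  A12345: {t7}
C dims 18,30,23,8; δ0: rk 14, SNF 1^14; δ1: rk 16, SNF 1^16; δ2: rk 7, SNF 1^7
Ȟ^0 = (18 − 14) − 0 = 4, so Ȟ^0 ≅ Z^4
Ȟ^1 = (30 − 16) − 14 = 0, so Ȟ^1 ≅ 0
Ȟ^2 = (23 − 7) − 16 = 0, so Ȟ^2 ≅ 0


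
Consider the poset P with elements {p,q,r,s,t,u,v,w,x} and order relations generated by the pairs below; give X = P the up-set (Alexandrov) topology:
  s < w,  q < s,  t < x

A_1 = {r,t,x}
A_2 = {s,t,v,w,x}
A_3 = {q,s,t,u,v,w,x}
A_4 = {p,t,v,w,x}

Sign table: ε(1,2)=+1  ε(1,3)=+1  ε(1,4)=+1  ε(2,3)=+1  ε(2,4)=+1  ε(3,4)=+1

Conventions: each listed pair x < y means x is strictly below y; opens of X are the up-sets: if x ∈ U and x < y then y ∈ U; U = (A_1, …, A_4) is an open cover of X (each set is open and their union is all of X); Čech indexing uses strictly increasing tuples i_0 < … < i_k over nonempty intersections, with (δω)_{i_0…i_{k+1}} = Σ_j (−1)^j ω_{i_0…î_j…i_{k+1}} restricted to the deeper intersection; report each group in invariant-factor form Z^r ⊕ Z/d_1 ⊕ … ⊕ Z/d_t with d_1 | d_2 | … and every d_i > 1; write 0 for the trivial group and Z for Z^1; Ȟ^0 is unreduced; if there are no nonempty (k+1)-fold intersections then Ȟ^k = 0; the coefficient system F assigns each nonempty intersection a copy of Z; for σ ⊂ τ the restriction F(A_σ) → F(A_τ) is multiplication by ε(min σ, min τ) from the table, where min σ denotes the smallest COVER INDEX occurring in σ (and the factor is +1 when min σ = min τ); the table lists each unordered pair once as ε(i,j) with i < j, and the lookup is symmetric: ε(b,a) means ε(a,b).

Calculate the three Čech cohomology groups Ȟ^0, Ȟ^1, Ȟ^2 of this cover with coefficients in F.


Ȟ^0 ≅ Z, Ȟ^1 ≅ 0 and Ȟ^2 ≅ 0

cover nerve:
  A12={t,x} A13={t,x} A14={t,x} A23={s,t,v,w,x} A24={t,v,w,x} A34={t,v,w,x}
  A123={t,x} A124={t,x} A134={t,x} A234={t,v,w,x}
  A1234={t,x}
C dims 4,6,4,1; δ0: rk 3, SNF 1^3; δ1: rk 3, SNF 1^3; δ2: rk 1, SNF 1^1
Ȟ^0: (4−3)−0=1 ⇒ Z
Ȟ^1: (6−3)−3=0 ⇒ 0
Ȟ^2: (4−1)−3=0 ⇒ 0


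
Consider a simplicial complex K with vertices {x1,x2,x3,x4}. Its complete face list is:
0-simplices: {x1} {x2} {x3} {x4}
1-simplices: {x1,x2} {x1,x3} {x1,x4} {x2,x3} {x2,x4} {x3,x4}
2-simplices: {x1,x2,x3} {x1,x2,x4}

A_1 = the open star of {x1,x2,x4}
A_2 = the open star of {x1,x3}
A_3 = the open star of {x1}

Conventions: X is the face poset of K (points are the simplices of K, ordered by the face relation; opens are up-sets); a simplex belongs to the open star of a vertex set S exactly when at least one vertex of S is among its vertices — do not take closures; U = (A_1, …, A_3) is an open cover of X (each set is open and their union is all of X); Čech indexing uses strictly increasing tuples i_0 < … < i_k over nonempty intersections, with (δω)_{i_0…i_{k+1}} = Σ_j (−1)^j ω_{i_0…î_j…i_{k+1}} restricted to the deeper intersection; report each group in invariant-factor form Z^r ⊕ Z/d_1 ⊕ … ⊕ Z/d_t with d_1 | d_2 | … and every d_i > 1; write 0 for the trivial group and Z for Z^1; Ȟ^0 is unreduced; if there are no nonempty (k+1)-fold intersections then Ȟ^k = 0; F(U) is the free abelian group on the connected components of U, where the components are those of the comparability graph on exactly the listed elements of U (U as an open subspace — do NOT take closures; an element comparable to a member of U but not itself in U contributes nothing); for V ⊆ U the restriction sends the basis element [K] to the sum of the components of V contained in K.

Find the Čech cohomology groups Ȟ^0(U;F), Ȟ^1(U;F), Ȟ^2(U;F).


nerve of the cover:
  A1={{x1},{x2},{x4},{x1,x2},{x1,x3},{x1,x4},{x2,x3},{x2,x4},{x3,x4},{x1,x2,x3},{x1,x2,x4}} A2={{x1},{x3},{x1,x2},{x1,x3},{x1,x4},{x2,x3},{x3,x4},{x1,x2,x3},{x1,x2,x4}} A3={{x1},{x1,x2},{x1,x3},{x1,x4},{x1,x2,x3},{x1,x2,x4}}
  A12={{x1},{x1,x2},{x1,x3},{x1,x4},{x2,x3},{x3,x4},{x1,x2,x3},{x1,x2,x4}} A13={{x1},{x1,x2},{x1,x3},{x1,x4},{x1,x2,x3},{x1,x2,x4}} A23={{x1},{x1,x2},{x1,x3},{x1,x4},{x1,x2,x3},{x1,x2,x4}}
  A123={{x1},{x1,x2},{x1,x3},{x1,x4},{x1,x2,x3},{x1,x2,x4}}
components per intersection:
  A1: {{x1},{x2},{x4},{x1,x2},{x1,x3},{x1,x4},{x2,x3},{x2,x4},{x3,x4},{x1,x2,x3},{x1,x2,x4}}
  A2: {{x1},{x3},{x1,x2},{x1,x3},{x1,x4},{x2,x3},{x3,x4},{x1,x2,x3},{x1,x2,x4}}
  A3: {{x1},{x1,x2},{x1,x3},{x1,x4},{x1,x2,x3},{x1,x2,x4}}
  A12: {{x1},{x1,x2},{x1,x3},{x1,x4},{x2,x3},{x1,x2,x3},{x1,x2,x4}} {{x3,x4}}
  A13: {{x1},{x1,x2},{x1,x3},{x1,x4},{x1,x2,x3},{x1,x2,x4}}
  A23: {{x1},{x1,x2},{x1,x3},{x1,x4},{x1,x2,x3},{x1,x2,x4}}
  A123: {{x1},{x1,x2},{x1,x3},{x1,x4},{x1,x2,x3},{x1,x2,x4}}
C dims 3,4,1; δ0: rk 2, SNF 1^2; δ1: rk 1, SNF 1^1
Ȟ^0 = (3 − 2) − 0 = 1, so Ȟ^0 ≅ Z
Ȟ^1 = (4 − 1) − 2 = 1, so Ȟ^1 ≅ Z
Ȟ^2 = (1 − 0) − 1 = 0, so Ȟ^2 ≅ 0

Ȟ^0 ≅ Z, Ȟ^1 ≅ Z and Ȟ^2 ≅ 0


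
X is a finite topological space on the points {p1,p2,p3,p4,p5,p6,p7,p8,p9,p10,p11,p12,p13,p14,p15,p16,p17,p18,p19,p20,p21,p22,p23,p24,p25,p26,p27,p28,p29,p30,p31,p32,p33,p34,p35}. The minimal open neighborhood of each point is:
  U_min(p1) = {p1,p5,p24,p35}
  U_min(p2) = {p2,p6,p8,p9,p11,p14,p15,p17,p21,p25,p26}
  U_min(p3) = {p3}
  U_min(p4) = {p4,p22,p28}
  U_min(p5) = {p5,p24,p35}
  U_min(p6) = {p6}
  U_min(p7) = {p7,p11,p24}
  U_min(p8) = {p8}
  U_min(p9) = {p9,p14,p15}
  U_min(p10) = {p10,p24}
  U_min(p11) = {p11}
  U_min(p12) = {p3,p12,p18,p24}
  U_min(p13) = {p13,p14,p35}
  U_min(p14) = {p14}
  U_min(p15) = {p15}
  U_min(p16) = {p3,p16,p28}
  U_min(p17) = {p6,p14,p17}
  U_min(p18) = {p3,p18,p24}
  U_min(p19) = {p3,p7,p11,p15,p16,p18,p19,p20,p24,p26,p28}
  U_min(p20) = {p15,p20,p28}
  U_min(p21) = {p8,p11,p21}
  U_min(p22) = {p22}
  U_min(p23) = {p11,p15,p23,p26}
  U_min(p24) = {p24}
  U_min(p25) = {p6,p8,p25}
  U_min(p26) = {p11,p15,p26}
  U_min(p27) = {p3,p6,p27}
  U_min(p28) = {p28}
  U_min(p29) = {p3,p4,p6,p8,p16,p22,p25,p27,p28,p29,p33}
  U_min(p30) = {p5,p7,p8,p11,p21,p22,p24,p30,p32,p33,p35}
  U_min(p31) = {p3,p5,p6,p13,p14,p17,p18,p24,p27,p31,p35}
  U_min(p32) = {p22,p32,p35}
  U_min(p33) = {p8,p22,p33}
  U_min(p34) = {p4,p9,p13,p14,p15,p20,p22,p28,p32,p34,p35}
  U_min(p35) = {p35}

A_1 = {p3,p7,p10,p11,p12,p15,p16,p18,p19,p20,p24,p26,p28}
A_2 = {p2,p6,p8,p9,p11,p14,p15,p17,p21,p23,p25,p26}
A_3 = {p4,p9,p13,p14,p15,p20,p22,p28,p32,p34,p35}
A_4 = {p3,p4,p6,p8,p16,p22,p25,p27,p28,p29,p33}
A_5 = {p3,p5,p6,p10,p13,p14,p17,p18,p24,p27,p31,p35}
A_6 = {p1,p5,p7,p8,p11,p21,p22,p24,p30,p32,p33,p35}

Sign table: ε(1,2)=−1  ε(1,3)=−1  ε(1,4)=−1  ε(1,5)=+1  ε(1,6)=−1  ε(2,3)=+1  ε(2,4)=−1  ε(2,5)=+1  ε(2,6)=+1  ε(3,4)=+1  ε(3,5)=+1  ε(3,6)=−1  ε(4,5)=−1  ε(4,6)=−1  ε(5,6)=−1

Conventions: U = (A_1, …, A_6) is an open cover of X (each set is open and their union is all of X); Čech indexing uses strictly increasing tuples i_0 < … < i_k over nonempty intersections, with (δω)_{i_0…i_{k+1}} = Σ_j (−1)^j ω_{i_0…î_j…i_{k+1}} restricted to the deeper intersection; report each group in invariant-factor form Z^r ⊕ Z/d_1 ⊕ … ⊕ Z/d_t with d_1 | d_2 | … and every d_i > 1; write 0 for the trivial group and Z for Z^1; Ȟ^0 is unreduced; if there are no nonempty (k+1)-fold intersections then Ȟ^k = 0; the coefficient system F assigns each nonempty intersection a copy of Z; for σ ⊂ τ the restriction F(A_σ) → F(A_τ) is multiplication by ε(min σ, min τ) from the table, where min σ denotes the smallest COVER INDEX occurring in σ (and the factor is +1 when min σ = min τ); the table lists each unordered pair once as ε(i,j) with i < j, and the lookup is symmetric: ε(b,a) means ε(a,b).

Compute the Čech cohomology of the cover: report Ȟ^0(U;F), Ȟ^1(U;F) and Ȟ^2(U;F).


Ȟ^0 ≅ 0, Ȟ^1 ≅ Z/2 and Ȟ^2 ≅ Z

nonempty intersections:
  A12={p11,p15,p26} A13={p15,p20,p28} A14={p3,p16,p28} A15={p3,p10,p18,p24} A16={p7,p11,p24} A23={p9,p14,p15} A24={p6,p8,p25} A25={p6,p14,p17} A26={p8,p11,p21} A34={p4,p22,p28} A35={p13,p14,p35} A36={p22,p32,p35} A45={p3,p6,p27} A46={p8,p22,p33} A56={p5,p24,p35}
  A123={p15} A126={p11} A134={p28} A145={p3} A156={p24} A235={p14} A245={p6} A246={p8} A346={p22} A356={p35}
C dims 6,15,10; δ0: rk 6, SNF 1^5·2; δ1: rk 9, SNF 1^9
Ȟ^0: (6−6)−0=0 ⇒ 0
Ȟ^1: (15−9)−6=0 plus torsion [2] ⇒ Z/2
Ȟ^2: (10−0)−9=1 ⇒ Z


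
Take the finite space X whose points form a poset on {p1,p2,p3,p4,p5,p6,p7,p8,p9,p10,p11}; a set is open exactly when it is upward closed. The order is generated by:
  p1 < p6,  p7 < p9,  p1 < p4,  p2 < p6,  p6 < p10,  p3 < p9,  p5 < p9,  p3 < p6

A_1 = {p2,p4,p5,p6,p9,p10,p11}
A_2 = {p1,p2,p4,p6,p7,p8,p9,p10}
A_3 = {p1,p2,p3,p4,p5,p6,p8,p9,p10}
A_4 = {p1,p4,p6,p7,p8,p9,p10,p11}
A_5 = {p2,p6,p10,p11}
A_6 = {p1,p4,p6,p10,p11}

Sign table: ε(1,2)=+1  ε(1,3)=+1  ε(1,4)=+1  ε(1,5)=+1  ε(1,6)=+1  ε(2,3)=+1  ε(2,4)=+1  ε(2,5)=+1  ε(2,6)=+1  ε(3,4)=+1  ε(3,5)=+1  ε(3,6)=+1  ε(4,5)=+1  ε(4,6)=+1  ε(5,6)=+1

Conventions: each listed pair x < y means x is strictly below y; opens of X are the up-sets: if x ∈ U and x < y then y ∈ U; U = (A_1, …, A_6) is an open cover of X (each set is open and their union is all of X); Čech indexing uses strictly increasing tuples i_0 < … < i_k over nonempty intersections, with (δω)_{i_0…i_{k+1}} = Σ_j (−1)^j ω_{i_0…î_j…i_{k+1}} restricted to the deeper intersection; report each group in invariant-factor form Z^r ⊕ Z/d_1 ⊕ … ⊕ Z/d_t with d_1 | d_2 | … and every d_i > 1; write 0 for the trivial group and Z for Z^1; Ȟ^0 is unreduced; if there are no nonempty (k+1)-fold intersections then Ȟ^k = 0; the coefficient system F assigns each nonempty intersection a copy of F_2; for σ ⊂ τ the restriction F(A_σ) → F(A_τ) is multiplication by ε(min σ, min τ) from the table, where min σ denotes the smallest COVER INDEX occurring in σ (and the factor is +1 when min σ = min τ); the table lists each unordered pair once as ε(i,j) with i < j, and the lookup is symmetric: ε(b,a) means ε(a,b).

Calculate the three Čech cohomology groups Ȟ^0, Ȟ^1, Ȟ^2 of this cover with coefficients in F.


nonempty intersections:
  A12={p2,p4,p6,p9,p10} A13={p2,p4,p5,p6,p9,p10} A14={p4,p6,p9,p10,p11} A15={p2,p6,p10,p11} A16={p4,p6,p10,p11} A23={p1,p2,p4,p6,p8,p9,p10} A24={p1,p4,p6,p7,p8,p9,p10} A25={p2,p6,p10} A26={p1,p4,p6,p10} A34={p1,p4,p6,p8,p9,p10} A35={p2,p6,p10} A36={p1,p4,p6,p10} A45={p6,p10,p11} A46={p1,p4,p6,p10,p11} A56={p6,p10,p11}
  A123={p2,p4,p6,p9,p10} A124={p4,p6,p9,p10} A125={p2,p6,p10} A126={p4,p6,p10} A134={p4,p6,p9,p10} A135={p2,p6,p10} A136={p4,p6,p10} A145={p6,p10,p11} A146={p4,p6,p10,p11} A156={p6,p10,p11} A234={p1,p4,p6,p8,p9,p10} A235={p2,p6,p10} A236={p1,p4,p6,p10} A245={p6,p10} A246={p1,p4,p6,p10} A256={p6,p10} A345={p6,p10} A346={p1,p4,p6,p10} A356={p6,p10} A456={p6,p10,p11}
  A1234={p4,p6,p9,p10} A1235={p2,p6,p10} A1236={p4,p6,p10} A1245={p6,p10} A1246={p4,p6,p10} A1256={p6,p10} A1345={p6,p10} A1346={p4,p6,p10} A1356={p6,p10} A1456={p6,p10,p11} A2345={p6,p10} A2346={p1,p4,p6,p10} A2356={p6,p10} A2456={p6,p10} A3456={p6,p10}
  A12345={p6,p10} A12346={p4,p6,p10} A12356={p6,p10} A12456={p6,p10} A13456={p6,p10} A23456={p6,p10}
  A123456={p6,p10}
C dims 6,15,20,15; δ0: rk_F2 5; δ1: rk_F2 10; δ2: rk_F2 10
Ȟ^0: (6−5)−0=1 ⇒ Z/2
Ȟ^1: (15−10)−5=0 ⇒ 0
Ȟ^2: (20−10)−10=0 ⇒ 0

Ȟ^0 = Z/2, Ȟ^1 = 0 and Ȟ^2 = 0


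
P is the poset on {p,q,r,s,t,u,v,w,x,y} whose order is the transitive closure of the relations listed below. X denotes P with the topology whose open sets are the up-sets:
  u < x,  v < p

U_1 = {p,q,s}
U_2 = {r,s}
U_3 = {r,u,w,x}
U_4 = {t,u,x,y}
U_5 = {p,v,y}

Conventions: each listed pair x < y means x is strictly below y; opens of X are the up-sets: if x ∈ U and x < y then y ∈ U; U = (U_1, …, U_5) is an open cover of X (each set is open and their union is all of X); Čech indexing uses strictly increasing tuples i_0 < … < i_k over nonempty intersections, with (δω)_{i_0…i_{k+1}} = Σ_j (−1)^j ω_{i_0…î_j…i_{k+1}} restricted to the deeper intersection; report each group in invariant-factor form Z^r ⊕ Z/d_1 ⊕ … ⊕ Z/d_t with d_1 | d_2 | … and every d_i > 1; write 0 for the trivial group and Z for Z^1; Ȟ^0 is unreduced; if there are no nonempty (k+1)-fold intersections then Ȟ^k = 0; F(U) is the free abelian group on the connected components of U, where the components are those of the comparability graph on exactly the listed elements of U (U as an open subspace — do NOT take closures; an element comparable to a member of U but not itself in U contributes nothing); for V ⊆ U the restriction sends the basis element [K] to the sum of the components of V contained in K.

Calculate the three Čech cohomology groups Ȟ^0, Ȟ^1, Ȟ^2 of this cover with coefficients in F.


Ȟ^0(U;F) ≅ Z^8, Ȟ^1(U;F) ≅ 0, Ȟ^2(U;F) ≅ 0

cover nerve:
  U12={s} U15={p} U23={r} U34={u,x} U45={y}
components per intersection:
  U1: {p} {q} {s}
  U2: {r} {s}
  U3: {r} {u,x} {w}
  U4: {t} {u,x} {y}
  U5: {p,v} {y}
  U12: {s}
  U15: {p}
  U23: {r}
  U34: {u,x}
  U45: {y}
C dims 13,5; δ0: rk 5, SNF 1^5
Ȟ^0: (13−5)−0=8 ⇒ Z^8
Ȟ^1: (5−0)−5=0 ⇒ 0
Ȟ^2: (0−0)−0=0 ⇒ 0


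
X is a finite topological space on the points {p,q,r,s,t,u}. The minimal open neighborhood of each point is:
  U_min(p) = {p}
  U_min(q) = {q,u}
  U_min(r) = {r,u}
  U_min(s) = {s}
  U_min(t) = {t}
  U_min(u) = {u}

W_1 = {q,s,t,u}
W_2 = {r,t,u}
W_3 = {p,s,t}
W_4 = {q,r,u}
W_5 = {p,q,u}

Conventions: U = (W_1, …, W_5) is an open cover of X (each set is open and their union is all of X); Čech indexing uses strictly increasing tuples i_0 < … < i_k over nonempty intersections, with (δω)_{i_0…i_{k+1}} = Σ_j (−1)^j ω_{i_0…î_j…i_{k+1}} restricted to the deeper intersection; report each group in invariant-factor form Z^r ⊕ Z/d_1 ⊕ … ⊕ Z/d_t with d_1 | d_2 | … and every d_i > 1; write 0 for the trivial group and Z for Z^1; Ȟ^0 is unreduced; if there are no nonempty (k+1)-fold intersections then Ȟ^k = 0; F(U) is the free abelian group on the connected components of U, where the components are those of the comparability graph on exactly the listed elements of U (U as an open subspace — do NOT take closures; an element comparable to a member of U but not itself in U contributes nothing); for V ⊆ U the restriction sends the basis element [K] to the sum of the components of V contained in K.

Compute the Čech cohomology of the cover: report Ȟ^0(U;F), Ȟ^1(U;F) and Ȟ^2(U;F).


Ȟ^0 = Z^4, Ȟ^1 = 0 and Ȟ^2 = 0

intersection data:
  W12={t,u} W13={s,t} W14={q,u} W15={q,u} W23={t} W24={r,u} W25={u} W35={p} W45={q,u}
  W123={t} W124={u} W125={u} W145={q,u} W245={u}
  W1245={u}
components per intersection:
  W1: {q,u} {s} {t}
  W2: {r,u} {t}
  W3: {p} {s} {t}
  W4: {q,r,u}
  W5: {p} {q,u}
  W12: {t} {u}
  W13: {s} {t}
  W14: {q,u}
  W15: {q,u}
  W23: {t}
  W24: {r,u}
  W25: {u}
  W35: {p}
  W45: {q,u}
  W123: {t}
  W124: {u}
  W125: {u}
  W145: {q,u}
  W245: {u}
  W1245: {u}
C dims 11,11,5,1; δ0: rk 7, SNF 1^7; δ1: rk 4, SNF 1^4; δ2: rk 1, SNF 1^1
Ȟ^0 = (11 − 7) − 0 = 4, so Ȟ^0 ≅ Z^4
Ȟ^1 = (11 − 4) − 7 = 0, so Ȟ^1 ≅ 0
Ȟ^2 = (5 − 1) − 4 = 0, so Ȟ^2 ≅ 0


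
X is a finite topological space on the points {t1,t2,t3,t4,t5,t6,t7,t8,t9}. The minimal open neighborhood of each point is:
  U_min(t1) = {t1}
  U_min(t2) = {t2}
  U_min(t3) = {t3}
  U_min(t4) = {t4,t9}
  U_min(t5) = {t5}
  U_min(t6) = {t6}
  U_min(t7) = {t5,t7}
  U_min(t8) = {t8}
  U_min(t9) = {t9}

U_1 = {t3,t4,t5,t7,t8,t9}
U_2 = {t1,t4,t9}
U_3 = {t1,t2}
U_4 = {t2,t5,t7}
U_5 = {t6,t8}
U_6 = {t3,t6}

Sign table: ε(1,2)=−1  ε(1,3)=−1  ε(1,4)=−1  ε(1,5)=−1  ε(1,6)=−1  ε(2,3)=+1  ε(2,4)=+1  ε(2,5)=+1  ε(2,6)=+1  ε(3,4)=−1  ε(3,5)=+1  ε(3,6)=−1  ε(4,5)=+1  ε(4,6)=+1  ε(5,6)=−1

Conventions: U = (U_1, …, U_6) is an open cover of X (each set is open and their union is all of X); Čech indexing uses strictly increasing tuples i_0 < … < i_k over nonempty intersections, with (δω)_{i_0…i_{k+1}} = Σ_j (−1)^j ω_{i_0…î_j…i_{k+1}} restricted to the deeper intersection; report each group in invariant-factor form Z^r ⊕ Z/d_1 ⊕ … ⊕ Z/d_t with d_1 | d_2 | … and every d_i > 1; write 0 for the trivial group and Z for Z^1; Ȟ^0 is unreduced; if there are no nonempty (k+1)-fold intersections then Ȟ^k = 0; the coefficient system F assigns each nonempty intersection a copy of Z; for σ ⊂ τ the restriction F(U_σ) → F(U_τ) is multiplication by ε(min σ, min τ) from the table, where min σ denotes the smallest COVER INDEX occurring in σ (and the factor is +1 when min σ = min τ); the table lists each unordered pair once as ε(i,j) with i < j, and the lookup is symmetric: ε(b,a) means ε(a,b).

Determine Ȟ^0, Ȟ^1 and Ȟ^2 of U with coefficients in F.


nerve of the cover:
  U12={t4,t9} U14={t5,t7} U15={t8} U16={t3} U23={t1} U34={t2} U56={t6}
C dims 6,7; δ0: rk 6, SNF 1^5·2
Ȟ^0 = (6 − 6) − 0 = 0, so Ȟ^0 ≅ 0
Ȟ^1 = (7 − 0) − 6 = 1 plus torsion [2], so Ȟ^1 ≅ Z ⊕ Z/2
Ȟ^2 = (0 − 0) − 0 = 0, so Ȟ^2 ≅ 0

Ȟ^0(U;F) ≅ 0, Ȟ^1(U;F) ≅ Z ⊕ Z/2, Ȟ^2(U;F) ≅ 0


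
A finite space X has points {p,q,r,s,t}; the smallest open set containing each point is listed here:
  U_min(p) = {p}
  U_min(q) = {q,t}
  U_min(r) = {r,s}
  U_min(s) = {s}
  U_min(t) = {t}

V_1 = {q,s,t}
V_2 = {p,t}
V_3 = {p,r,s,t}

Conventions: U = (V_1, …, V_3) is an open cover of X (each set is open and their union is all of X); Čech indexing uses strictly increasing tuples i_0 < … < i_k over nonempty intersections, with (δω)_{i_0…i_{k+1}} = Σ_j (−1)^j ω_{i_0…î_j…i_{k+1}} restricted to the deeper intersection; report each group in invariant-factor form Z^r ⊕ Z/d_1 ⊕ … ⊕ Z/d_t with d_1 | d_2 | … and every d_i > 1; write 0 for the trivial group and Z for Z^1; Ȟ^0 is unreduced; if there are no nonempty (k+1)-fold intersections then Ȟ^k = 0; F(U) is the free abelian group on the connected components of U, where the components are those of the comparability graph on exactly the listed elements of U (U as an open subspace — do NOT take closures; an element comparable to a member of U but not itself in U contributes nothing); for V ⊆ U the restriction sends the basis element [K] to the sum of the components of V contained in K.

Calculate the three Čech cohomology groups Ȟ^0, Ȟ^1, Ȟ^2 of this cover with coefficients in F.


nonempty intersections:
  V12={t} V13={s,t} V23={p,t}
  V123={t}
components per intersection:
  V1: {q,t} {s}
  V2: {p} {t}
  V3: {p} {r,s} {t}
  V12: {t}
  V13: {s} {t}
  V23: {p} {t}
  V123: {t}
C dims 7,5,1; δ0: rk 4, SNF 1^4; δ1: rk 1, SNF 1^1
Ȟ^0: (7−4)−0=3 ⇒ Z^3
Ȟ^1: (5−1)−4=0 ⇒ 0
Ȟ^2: (1−0)−1=0 ⇒ 0

Ȟ^0 ≅ Z^3, Ȟ^1 ≅ 0, Ȟ^2 ≅ 0
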